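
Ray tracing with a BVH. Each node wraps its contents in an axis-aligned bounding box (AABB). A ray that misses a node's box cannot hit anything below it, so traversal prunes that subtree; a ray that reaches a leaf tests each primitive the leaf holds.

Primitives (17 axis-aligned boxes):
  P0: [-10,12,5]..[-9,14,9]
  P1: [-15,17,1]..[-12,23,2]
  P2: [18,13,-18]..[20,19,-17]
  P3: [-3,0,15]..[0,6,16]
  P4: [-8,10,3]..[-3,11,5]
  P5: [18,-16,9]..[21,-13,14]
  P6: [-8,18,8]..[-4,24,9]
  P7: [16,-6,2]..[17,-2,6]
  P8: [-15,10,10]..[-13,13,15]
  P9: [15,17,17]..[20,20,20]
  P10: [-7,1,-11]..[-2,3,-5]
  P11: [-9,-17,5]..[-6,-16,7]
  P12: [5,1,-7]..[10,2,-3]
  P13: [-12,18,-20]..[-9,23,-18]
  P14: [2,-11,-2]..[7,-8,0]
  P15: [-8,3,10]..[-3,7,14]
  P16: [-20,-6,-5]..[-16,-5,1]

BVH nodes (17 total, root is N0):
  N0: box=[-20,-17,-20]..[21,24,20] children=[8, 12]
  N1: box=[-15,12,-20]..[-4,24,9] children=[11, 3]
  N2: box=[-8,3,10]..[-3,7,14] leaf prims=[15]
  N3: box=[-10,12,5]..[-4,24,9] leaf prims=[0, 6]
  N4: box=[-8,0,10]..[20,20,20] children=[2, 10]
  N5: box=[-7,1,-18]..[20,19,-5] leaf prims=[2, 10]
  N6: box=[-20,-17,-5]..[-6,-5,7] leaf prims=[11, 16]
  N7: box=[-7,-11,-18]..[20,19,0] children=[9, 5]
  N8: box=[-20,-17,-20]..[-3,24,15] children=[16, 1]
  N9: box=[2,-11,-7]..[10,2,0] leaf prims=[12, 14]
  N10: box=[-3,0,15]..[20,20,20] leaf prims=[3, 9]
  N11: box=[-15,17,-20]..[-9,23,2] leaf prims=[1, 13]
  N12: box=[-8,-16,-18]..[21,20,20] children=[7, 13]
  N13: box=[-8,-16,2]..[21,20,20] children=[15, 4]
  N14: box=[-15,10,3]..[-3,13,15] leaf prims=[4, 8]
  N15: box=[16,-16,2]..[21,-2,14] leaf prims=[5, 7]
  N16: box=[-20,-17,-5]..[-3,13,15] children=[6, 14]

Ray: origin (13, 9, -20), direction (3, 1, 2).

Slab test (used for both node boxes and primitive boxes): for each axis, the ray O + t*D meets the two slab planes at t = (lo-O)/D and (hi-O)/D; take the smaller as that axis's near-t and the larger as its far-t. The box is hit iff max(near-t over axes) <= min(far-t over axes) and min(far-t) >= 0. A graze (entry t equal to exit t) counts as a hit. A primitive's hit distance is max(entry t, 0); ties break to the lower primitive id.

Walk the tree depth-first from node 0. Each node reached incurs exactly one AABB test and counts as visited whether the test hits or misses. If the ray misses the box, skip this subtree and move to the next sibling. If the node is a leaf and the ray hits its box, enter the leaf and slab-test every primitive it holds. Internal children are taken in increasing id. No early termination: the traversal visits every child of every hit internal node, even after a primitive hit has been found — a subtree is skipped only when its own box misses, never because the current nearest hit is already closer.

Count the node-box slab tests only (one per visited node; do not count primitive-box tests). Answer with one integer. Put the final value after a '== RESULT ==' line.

Trace the traversal:
N0 x:[-11,8/3] y:[-26,15] z:[0,20] -> hit [0,8/3], descend [8, 12]
  N8 x:[-11,-16/3] y:[-26,15] z:[0,35/2] -> miss, prune
  N12 x:[-7,8/3] y:[-25,11] z:[1,20] -> hit [1,8/3], descend [7, 13]
    N7 x:[-20/3,7/3] y:[-20,10] z:[1,10] -> hit [1,7/3], descend [5, 9]
      N5 x:[-20/3,7/3] y:[-8,10] z:[1,15/2] -> hit [1,7/3] leaf, test {P2(miss), P10(miss)}
      N9 x:[-11/3,-1] y:[-20,-7] z:[13/2,10] -> miss, prune
    N13 x:[-7,8/3] y:[-25,11] z:[11,20] -> miss, prune

Summary -> nodes [0, 8, 12, 7, 5, 9, 13]; box-tests=7; leaf-entries=1; first=miss

== RESULT ==
7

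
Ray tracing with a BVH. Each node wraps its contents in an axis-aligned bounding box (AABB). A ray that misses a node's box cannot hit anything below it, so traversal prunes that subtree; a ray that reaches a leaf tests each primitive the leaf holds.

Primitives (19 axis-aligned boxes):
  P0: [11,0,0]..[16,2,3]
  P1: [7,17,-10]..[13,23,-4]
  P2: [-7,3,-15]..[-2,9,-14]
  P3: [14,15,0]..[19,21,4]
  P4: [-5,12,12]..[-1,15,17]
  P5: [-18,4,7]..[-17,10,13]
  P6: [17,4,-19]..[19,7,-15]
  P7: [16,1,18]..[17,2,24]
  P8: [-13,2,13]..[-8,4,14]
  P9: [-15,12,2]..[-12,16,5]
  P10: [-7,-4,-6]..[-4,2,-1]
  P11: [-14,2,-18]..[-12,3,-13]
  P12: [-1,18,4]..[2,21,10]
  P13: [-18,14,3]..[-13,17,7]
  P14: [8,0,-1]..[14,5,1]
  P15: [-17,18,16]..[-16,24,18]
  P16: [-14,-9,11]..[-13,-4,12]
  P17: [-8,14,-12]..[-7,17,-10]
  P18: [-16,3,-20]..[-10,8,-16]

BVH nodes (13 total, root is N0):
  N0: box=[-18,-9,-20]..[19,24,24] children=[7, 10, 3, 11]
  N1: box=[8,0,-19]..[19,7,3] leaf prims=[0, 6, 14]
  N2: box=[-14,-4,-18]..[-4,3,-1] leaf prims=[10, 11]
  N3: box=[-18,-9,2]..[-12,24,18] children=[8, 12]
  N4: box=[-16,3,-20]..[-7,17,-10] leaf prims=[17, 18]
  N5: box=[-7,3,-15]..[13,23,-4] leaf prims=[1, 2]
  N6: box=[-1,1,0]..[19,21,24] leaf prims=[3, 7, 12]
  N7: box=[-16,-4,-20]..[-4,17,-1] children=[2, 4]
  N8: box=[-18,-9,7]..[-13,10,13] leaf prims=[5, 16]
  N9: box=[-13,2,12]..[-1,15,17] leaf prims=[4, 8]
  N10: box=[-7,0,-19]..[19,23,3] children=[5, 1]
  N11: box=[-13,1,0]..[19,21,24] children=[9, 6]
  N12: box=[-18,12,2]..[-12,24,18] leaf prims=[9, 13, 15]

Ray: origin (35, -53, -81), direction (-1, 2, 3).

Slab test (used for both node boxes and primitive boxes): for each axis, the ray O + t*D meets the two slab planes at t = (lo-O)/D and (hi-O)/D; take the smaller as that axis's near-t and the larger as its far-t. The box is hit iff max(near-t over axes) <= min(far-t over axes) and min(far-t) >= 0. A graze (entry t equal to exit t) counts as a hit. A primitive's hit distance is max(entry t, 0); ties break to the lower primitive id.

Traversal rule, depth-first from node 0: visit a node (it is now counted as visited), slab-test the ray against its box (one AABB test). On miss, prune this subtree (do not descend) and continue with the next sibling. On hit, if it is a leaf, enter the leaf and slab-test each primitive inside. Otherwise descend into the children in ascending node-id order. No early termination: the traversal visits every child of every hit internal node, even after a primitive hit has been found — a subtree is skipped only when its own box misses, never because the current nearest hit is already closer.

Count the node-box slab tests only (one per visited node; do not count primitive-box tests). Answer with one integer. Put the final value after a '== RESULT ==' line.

Walk:
N0 x:[16,53] y:[22,77/2] z:[61/3,35] -> hit [22,35], descend [3, 7, 10, 11]
  N3 x:[47,53] y:[22,77/2] z:[83/3,33] -> miss, prune
  N7 x:[39,51] y:[49/2,35] z:[61/3,80/3] -> miss, prune
  N10 x:[16,42] y:[53/2,38] z:[62/3,28] -> hit [53/2,28], descend [1, 5]
    N1 x:[16,27] y:[53/2,30] z:[62/3,28] -> hit [53/2,27] leaf, test {P0(miss), P6(miss), P14@t=80/3}
    N5 x:[22,42] y:[28,38] z:[22,77/3] -> miss, prune
  N11 x:[16,48] y:[27,37] z:[27,35] -> hit [27,35], descend [6, 9]
    N6 x:[16,36] y:[27,37] z:[27,35] -> hit [27,35] leaf, test {P3(miss), P7(miss), P12(miss)}
    N9 x:[36,48] y:[55/2,34] z:[31,98/3] -> miss, prune

Summary -> nodes [0, 3, 7, 10, 1, 5, 11, 6, 9]; box-tests=9; leaf-entries=2; first=P14

== RESULT ==
9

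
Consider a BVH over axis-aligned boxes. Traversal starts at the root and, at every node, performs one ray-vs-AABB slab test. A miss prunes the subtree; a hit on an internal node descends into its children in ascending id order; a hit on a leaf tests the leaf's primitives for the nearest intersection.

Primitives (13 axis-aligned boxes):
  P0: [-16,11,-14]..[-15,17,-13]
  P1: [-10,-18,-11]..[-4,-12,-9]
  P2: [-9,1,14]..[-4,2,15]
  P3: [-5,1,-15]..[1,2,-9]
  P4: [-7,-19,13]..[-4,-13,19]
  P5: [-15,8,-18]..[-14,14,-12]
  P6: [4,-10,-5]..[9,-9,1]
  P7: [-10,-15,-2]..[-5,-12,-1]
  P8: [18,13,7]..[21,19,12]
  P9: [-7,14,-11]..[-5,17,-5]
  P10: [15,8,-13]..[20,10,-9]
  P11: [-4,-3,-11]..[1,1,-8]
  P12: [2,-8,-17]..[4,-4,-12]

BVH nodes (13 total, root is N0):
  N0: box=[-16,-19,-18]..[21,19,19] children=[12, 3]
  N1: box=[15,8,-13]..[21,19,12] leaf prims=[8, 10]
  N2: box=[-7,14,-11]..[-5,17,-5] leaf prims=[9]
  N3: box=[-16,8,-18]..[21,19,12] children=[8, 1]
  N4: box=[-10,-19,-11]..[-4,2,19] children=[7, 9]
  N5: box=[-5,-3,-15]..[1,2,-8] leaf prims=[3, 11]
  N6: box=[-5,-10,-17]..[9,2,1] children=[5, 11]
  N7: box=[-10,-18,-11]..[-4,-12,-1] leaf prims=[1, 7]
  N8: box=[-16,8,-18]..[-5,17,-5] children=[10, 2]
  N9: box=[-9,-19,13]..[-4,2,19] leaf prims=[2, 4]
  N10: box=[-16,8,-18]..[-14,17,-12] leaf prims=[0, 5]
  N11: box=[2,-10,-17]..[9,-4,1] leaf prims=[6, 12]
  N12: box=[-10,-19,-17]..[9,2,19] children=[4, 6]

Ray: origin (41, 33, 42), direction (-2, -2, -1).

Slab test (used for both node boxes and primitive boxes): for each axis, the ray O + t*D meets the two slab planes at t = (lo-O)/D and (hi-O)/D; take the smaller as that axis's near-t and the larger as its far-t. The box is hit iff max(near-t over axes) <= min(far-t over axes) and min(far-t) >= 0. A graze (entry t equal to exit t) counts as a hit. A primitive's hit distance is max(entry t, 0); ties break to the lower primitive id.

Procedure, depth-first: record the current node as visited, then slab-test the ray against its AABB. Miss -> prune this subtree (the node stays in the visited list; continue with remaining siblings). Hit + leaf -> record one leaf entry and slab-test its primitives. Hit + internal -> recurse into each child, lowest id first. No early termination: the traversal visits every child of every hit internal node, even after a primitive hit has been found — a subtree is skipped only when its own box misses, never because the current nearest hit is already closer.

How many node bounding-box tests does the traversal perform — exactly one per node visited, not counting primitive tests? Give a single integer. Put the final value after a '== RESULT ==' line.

Traverse from the root:
N0 x:[10,57/2] y:[7,26] z:[23,60] -> hit [23,26], descend [3, 12]
  N3 x:[10,57/2] y:[7,25/2] z:[30,60] -> miss, prune
  N12 x:[16,51/2] y:[31/2,26] z:[23,59] -> hit [23,51/2], descend [4, 6]
    N4 x:[45/2,51/2] y:[31/2,26] z:[23,53] -> hit [23,51/2], descend [7, 9]
      N7 x:[45/2,51/2] y:[45/2,51/2] z:[43,53] -> miss, prune
      N9 x:[45/2,25] y:[31/2,26] z:[23,29] -> hit [23,25] leaf, test {P2(miss), P4@t=23}
    N6 x:[16,23] y:[31/2,43/2] z:[41,59] -> miss, prune

order=[0, 3, 12, 4, 7, 9, 6]  |boxes|=7  |leaves|=1  hit=P4

== RESULT ==
7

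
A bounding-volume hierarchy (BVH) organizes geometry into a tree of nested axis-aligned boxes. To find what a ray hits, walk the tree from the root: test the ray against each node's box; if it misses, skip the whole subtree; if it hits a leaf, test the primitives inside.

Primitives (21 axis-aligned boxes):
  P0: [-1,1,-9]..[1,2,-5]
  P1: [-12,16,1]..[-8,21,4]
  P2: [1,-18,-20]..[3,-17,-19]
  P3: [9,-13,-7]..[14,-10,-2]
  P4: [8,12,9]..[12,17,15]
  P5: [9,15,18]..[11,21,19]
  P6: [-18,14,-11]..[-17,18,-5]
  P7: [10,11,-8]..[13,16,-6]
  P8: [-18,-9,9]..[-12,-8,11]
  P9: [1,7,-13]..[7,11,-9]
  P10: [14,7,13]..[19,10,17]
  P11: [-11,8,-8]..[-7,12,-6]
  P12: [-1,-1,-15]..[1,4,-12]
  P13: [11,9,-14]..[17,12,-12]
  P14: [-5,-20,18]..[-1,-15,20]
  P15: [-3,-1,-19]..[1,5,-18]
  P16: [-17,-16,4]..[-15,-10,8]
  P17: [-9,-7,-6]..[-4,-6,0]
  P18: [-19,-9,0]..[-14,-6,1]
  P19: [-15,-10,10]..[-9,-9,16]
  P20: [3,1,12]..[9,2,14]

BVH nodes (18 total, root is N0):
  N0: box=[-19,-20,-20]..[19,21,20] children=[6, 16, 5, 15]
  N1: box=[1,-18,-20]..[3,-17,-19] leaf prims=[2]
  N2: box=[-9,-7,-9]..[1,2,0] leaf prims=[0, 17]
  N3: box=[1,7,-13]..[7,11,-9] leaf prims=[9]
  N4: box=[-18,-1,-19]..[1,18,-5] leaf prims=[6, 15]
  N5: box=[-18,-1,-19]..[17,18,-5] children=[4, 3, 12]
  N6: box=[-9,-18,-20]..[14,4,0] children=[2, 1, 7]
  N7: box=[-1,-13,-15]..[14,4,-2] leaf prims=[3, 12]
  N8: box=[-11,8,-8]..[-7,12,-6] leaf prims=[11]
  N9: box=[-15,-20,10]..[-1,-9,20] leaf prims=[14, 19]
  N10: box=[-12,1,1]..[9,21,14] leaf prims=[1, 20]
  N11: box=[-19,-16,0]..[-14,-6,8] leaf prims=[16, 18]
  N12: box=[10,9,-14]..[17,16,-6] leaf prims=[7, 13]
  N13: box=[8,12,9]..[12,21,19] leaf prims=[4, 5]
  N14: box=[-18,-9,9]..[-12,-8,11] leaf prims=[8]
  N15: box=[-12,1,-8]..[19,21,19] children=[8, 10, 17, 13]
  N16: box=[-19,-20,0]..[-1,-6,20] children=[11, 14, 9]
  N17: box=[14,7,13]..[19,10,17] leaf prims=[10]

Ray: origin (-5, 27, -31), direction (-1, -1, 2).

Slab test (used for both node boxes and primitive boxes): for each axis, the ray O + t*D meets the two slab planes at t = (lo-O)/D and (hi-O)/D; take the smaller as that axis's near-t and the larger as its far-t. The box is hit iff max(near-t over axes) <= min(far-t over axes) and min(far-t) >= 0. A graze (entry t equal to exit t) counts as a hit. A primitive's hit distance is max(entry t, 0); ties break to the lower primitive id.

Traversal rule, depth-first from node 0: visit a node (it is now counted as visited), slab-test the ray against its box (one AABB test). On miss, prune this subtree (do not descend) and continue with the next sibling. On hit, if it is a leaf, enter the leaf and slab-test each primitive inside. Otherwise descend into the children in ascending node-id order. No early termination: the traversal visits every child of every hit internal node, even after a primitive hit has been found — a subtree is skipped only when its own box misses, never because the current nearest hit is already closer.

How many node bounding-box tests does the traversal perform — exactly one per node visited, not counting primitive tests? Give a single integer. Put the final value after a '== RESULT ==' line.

Walk:
N0 x:[-24,14] y:[6,47] z:[11/2,51/2] -> hit [6,14], descend [5, 6, 15, 16]
  N5 x:[-22,13] y:[9,28] z:[6,13] -> hit [9,13], descend [3, 4, 12]
    N3 x:[-12,-6] y:[16,20] z:[9,11] -> miss, prune
    N4 x:[-6,13] y:[9,28] z:[6,13] -> hit [9,13] leaf, test {P6@t=12, P15(miss)}
    N12 x:[-22,-15] y:[11,18] z:[17/2,25/2] -> miss, prune
  N6 x:[-19,4] y:[23,45] z:[11/2,31/2] -> miss, prune
  N15 x:[-24,7] y:[6,26] z:[23/2,25] -> miss, prune
  N16 x:[-4,14] y:[33,47] z:[31/2,51/2] -> miss, prune

Visited [0, 5, 3, 4, 12, 6, 15, 16]. Tests: 8 box, 1 leaf. Nearest: P6.

== RESULT ==
8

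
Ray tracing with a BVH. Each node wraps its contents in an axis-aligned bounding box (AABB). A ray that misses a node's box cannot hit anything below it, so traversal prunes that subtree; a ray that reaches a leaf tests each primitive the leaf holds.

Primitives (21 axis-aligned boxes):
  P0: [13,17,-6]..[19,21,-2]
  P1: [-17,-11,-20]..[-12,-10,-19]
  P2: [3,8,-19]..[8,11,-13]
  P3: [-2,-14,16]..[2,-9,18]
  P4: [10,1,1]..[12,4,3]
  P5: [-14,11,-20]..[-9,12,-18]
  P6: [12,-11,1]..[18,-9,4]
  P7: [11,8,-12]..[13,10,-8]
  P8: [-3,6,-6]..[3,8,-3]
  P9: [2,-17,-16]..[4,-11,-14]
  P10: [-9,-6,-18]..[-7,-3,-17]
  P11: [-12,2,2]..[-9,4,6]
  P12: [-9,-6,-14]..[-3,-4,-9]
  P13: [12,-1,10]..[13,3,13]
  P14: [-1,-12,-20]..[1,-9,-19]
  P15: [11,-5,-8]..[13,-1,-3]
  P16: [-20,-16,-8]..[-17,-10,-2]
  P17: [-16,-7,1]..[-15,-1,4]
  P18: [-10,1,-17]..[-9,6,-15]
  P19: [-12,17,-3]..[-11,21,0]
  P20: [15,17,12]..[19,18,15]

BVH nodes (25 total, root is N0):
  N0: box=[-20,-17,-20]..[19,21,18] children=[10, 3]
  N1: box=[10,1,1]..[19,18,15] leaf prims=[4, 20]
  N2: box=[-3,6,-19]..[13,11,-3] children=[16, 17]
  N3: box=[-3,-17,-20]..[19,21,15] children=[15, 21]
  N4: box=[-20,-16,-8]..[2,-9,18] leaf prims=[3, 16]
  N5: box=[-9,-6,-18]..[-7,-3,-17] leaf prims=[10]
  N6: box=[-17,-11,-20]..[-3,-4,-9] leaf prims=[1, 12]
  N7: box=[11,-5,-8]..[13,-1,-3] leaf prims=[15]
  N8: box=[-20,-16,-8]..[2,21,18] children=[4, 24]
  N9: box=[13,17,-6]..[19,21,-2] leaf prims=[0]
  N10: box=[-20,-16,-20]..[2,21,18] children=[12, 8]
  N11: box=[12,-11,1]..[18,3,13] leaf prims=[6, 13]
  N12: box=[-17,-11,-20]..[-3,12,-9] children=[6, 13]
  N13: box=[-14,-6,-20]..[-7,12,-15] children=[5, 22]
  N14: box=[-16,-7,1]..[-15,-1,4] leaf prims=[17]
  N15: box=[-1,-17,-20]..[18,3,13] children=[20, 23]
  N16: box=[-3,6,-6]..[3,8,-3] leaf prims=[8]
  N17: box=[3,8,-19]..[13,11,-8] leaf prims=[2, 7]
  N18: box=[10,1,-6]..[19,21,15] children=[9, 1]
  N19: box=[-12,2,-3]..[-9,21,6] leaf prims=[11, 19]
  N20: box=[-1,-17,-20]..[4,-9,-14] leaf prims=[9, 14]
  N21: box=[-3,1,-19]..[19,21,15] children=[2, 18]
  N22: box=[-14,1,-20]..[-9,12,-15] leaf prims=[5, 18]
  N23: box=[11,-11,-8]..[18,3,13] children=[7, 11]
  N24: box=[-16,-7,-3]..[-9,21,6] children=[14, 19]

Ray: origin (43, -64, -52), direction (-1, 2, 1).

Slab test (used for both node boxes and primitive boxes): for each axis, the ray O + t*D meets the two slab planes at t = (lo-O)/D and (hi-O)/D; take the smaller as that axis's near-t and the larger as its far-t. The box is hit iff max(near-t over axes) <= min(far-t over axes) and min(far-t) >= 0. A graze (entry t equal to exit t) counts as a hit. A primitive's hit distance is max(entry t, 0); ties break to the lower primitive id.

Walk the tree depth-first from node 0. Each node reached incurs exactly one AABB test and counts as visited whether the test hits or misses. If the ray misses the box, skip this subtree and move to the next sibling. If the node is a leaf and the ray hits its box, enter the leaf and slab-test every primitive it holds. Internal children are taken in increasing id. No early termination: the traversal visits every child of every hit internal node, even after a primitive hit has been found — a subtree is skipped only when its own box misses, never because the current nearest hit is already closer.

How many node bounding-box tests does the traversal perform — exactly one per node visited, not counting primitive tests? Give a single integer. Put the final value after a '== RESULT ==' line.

Walk:
N0 x:[24,63] y:[47/2,85/2] z:[32,70] -> hit [32,85/2], descend [3, 10]
  N3 x:[24,46] y:[47/2,85/2] z:[32,67] -> hit [32,85/2], descend [15, 21]
    N15 x:[25,44] y:[47/2,67/2] z:[32,65] -> hit [32,67/2], descend [20, 23]
      N20 x:[39,44] y:[47/2,55/2] z:[32,38] -> miss, prune
      N23 x:[25,32] y:[53/2,67/2] z:[44,65] -> miss, prune
    N21 x:[24,46] y:[65/2,85/2] z:[33,67] -> hit [33,85/2], descend [2, 18]
      N2 x:[30,46] y:[35,75/2] z:[33,49] -> hit [35,75/2], descend [16, 17]
        N16 x:[40,46] y:[35,36] z:[46,49] -> miss, prune
        N17 x:[30,40] y:[36,75/2] z:[33,44] -> hit [36,75/2] leaf, test {P2@t=36, P7(miss)}
      N18 x:[24,33] y:[65/2,85/2] z:[46,67] -> miss, prune
  N10 x:[41,63] y:[24,85/2] z:[32,70] -> hit [41,85/2], descend [8, 12]
    N8 x:[41,63] y:[24,85/2] z:[44,70] -> miss, prune
    N12 x:[46,60] y:[53/2,38] z:[32,43] -> miss, prune

Summary -> nodes [0, 3, 15, 20, 23, 21, 2, 16, 17, 18, 10, 8, 12]; box-tests=13; leaf-entries=1; first=P2

== RESULT ==
13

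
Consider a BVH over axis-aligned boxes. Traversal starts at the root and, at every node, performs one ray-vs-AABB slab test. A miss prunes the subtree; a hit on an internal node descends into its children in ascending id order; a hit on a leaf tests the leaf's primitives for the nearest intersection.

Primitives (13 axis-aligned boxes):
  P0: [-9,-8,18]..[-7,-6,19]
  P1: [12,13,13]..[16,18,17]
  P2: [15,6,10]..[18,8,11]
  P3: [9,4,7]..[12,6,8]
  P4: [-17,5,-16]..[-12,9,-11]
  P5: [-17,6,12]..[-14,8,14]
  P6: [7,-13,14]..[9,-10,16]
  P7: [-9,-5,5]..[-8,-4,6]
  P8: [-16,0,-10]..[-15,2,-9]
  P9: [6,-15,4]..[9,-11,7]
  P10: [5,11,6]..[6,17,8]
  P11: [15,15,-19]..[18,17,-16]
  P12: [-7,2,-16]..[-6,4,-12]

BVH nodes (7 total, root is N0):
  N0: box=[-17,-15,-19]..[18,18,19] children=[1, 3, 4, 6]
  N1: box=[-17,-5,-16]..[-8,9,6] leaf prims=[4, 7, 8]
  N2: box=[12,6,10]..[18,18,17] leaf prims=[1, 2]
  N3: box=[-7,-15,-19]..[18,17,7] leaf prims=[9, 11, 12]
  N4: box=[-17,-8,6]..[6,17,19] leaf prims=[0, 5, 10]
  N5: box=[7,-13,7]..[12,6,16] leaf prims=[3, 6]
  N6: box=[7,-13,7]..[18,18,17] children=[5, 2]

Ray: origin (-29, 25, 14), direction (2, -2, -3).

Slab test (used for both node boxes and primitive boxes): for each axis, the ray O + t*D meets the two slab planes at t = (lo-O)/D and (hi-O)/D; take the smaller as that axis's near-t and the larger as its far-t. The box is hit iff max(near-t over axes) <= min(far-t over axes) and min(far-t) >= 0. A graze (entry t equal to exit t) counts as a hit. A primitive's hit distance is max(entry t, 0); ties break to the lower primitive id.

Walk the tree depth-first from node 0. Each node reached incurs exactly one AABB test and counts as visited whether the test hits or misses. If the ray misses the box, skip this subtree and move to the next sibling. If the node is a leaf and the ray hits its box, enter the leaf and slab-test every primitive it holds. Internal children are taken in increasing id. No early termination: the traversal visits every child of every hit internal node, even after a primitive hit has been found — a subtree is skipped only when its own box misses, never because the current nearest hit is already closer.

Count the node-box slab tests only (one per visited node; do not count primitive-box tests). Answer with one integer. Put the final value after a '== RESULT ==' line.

Trace the traversal:
N0 x:[6,47/2] y:[7/2,20] z:[-5/3,11] -> hit [6,11], descend [1, 3, 4, 6]
  N1 x:[6,21/2] y:[8,15] z:[8/3,10] -> hit [8,10] leaf, test {P4@t=25/3, P7(miss), P8(miss)}
  N3 x:[11,47/2] y:[4,20] z:[7/3,11] -> hit [11,11] leaf, test {P9(miss), P11(miss), P12(miss)}
  N4 x:[6,35/2] y:[4,33/2] z:[-5/3,8/3] -> miss, prune
  N6 x:[18,47/2] y:[7/2,19] z:[-1,7/3] -> miss, prune

Summary -> nodes [0, 1, 3, 4, 6]; box-tests=5; leaf-entries=2; first=P4

== RESULT ==
5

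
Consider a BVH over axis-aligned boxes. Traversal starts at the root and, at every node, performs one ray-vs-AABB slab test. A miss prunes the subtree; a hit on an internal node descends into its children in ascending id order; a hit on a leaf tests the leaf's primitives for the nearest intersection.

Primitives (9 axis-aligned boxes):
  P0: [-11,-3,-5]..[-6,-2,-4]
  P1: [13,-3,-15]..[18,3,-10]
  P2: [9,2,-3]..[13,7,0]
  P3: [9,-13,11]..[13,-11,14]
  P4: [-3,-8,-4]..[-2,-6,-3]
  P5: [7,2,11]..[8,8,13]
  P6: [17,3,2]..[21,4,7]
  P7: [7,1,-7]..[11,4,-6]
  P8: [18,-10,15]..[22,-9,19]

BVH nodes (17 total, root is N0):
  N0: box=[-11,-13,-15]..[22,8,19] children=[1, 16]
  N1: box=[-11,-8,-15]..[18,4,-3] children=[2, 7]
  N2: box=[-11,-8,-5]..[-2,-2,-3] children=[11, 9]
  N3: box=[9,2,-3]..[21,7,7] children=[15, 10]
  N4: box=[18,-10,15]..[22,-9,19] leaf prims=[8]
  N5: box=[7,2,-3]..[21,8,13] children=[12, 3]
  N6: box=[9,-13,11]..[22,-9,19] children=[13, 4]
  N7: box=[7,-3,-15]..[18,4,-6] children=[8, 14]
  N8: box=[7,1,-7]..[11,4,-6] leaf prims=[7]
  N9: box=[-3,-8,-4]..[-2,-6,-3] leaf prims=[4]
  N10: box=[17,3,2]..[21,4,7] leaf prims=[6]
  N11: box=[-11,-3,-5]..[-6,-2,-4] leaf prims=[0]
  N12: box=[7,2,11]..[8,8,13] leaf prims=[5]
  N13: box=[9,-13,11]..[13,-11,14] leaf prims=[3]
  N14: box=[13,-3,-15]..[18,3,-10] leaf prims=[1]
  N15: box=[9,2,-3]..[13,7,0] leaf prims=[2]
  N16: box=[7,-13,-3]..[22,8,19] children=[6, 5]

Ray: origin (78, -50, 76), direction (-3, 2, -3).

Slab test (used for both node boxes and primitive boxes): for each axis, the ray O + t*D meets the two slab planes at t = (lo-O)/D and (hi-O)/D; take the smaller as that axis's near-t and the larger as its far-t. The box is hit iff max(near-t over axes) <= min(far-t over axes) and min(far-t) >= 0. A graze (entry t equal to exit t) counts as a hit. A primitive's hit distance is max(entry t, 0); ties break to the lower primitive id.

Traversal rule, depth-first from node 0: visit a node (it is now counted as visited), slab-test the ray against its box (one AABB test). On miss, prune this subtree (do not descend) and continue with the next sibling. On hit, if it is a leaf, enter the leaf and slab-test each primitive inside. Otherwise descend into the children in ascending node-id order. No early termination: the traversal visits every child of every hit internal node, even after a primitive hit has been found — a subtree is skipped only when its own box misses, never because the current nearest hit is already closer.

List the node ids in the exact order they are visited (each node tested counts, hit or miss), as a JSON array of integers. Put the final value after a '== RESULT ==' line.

Traverse from the root:
N0 x:[56/3,89/3] y:[37/2,29] z:[19,91/3] -> hit [19,29], descend [1, 16]
  N1 x:[20,89/3] y:[21,27] z:[79/3,91/3] -> hit [79/3,27], descend [2, 7]
    N2 x:[80/3,89/3] y:[21,24] z:[79/3,27] -> miss, prune
    N7 x:[20,71/3] y:[47/2,27] z:[82/3,91/3] -> miss, prune
  N16 x:[56/3,71/3] y:[37/2,29] z:[19,79/3] -> hit [19,71/3], descend [5, 6]
    N5 x:[19,71/3] y:[26,29] z:[21,79/3] -> miss, prune
    N6 x:[56/3,23] y:[37/2,41/2] z:[19,65/3] -> hit [19,41/2], descend [4, 13]
      N4 x:[56/3,20] y:[20,41/2] z:[19,61/3] -> hit [20,20] leaf, test {P8@t=20}
      N13 x:[65/3,23] y:[37/2,39/2] z:[62/3,65/3] -> miss, prune

Summary -> nodes [0, 1, 2, 7, 16, 5, 6, 4, 13]; box-tests=9; leaf-entries=1; first=P8

== RESULT ==
[0, 1, 2, 7, 16, 5, 6, 4, 13]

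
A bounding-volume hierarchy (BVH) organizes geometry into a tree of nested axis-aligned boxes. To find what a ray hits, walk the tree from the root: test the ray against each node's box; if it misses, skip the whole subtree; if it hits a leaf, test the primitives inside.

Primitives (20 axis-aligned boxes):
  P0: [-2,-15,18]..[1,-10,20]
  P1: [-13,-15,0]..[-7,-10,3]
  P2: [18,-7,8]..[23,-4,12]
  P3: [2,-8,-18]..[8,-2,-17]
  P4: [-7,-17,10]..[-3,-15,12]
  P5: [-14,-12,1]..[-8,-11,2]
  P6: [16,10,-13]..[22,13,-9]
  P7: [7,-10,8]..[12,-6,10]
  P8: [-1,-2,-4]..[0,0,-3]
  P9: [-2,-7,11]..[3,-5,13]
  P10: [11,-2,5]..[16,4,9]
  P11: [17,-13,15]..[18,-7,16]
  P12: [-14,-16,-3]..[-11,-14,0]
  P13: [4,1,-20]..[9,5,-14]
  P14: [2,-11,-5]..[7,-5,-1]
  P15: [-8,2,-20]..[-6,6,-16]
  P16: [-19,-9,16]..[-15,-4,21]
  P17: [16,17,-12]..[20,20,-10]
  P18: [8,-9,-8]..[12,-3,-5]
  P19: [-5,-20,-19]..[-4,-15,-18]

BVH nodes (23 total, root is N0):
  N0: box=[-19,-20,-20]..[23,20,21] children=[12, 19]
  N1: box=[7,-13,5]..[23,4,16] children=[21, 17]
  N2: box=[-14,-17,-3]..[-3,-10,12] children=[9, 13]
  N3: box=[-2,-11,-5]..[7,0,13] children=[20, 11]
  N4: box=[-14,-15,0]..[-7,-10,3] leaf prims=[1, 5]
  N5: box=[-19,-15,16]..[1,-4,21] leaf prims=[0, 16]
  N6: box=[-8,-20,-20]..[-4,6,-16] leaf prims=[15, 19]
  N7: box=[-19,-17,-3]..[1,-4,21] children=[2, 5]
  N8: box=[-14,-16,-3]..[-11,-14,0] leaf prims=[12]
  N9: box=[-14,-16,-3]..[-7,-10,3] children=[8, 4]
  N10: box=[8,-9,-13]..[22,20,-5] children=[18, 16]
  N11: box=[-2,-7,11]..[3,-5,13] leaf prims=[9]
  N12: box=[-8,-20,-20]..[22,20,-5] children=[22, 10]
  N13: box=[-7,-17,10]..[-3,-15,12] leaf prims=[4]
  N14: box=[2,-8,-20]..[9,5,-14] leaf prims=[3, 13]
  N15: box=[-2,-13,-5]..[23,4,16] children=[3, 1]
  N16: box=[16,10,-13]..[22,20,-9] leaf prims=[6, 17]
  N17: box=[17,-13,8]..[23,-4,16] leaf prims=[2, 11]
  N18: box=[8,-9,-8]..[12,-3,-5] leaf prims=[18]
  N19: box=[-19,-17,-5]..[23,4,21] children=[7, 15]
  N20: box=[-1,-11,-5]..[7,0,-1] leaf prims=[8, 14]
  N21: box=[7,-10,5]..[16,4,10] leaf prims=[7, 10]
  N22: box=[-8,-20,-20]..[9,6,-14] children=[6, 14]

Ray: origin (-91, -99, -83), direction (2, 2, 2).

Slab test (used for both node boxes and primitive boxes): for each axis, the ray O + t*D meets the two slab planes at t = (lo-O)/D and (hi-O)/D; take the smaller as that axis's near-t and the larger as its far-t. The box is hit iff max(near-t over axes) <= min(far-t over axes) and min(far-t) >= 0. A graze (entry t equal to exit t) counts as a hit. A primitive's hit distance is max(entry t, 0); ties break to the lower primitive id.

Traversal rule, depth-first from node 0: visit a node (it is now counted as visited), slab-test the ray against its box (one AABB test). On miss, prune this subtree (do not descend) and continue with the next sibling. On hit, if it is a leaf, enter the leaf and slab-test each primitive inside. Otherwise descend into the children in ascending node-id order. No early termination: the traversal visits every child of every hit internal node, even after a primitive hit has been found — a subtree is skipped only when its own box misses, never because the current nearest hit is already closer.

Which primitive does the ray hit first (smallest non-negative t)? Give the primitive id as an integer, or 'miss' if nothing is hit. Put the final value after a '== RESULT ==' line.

Trace the traversal:
N0 x:[36,57] y:[79/2,119/2] z:[63/2,52] -> hit [79/2,52], descend [12, 19]
  N12 x:[83/2,113/2] y:[79/2,119/2] z:[63/2,39] -> miss, prune
  N19 x:[36,57] y:[41,103/2] z:[39,52] -> hit [41,103/2], descend [7, 15]
    N7 x:[36,46] y:[41,95/2] z:[40,52] -> hit [41,46], descend [2, 5]
      N2 x:[77/2,44] y:[41,89/2] z:[40,95/2] -> hit [41,44], descend [9, 13]
        N9 x:[77/2,42] y:[83/2,89/2] z:[40,43] -> hit [83/2,42], descend [4, 8]
          N4 x:[77/2,42] y:[42,89/2] z:[83/2,43] -> hit [42,42] leaf, test {P1@t=42, P5(miss)}
          N8 x:[77/2,40] y:[83/2,85/2] z:[40,83/2] -> miss, prune
        N13 x:[42,44] y:[41,42] z:[93/2,95/2] -> miss, prune
      N5 x:[36,46] y:[42,95/2] z:[99/2,52] -> miss, prune
    N15 x:[89/2,57] y:[43,103/2] z:[39,99/2] -> hit [89/2,99/2], descend [1, 3]
      N1 x:[49,57] y:[43,103/2] z:[44,99/2] -> hit [49,99/2], descend [17, 21]
        N17 x:[54,57] y:[43,95/2] z:[91/2,99/2] -> miss, prune
        N21 x:[49,107/2] y:[89/2,103/2] z:[44,93/2] -> miss, prune
      N3 x:[89/2,49] y:[44,99/2] z:[39,48] -> hit [89/2,48], descend [11, 20]
        N11 x:[89/2,47] y:[46,47] z:[47,48] -> hit [47,47] leaf, test {P9@t=47}
        N20 x:[45,49] y:[44,99/2] z:[39,41] -> miss, prune

17 AABB tests over nodes [0, 12, 19, 7, 2, 9, 4, 8, 13, 5, 15, 1, 17, 21, 3, 11, 20]; 2 leaves entered; closest P1.

== RESULT ==
1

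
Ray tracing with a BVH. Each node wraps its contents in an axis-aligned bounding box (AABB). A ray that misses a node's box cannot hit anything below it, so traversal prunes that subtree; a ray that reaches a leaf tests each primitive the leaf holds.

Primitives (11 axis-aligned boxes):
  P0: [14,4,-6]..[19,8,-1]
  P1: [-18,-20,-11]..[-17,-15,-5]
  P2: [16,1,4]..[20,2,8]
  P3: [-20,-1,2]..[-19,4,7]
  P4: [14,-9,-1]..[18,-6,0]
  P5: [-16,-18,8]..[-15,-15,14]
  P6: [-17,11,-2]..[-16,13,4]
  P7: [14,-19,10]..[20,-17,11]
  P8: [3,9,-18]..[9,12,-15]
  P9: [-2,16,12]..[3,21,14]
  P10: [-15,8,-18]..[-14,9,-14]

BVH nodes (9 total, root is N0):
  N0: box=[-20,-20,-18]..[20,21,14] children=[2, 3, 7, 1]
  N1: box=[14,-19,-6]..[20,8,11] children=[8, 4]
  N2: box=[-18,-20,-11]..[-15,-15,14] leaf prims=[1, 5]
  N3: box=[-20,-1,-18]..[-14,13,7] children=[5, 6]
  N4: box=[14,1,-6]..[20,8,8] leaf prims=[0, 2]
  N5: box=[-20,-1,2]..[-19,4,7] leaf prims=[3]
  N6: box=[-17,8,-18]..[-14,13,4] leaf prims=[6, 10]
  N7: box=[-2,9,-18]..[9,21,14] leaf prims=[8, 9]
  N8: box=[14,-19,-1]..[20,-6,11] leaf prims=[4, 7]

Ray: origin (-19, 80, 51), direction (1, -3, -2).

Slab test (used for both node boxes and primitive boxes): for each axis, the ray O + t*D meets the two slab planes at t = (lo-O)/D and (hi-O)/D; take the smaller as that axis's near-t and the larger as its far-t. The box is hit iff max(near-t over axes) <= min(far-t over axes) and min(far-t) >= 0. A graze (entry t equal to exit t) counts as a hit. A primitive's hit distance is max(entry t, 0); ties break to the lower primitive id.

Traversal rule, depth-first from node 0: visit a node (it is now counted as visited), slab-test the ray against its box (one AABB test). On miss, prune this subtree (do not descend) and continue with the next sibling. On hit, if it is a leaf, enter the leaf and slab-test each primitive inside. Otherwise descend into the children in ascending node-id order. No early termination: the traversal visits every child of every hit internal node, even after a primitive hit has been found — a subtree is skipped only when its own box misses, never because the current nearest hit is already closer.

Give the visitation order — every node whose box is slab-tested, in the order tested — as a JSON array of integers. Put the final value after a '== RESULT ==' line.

Traverse from the root:
N0 x:[-1,39] y:[59/3,100/3] z:[37/2,69/2] -> hit [59/3,100/3], descend [1, 2, 3, 7]
  N1 x:[33,39] y:[24,33] z:[20,57/2] -> miss, prune
  N2 x:[1,4] y:[95/3,100/3] z:[37/2,31] -> miss, prune
  N3 x:[-1,5] y:[67/3,27] z:[22,69/2] -> miss, prune
  N7 x:[17,28] y:[59/3,71/3] z:[37/2,69/2] -> hit [59/3,71/3] leaf, test {P8(miss), P9(miss)}

Summary -> nodes [0, 1, 2, 3, 7]; box-tests=5; leaf-entries=1; first=miss

== RESULT ==
[0, 1, 2, 3, 7]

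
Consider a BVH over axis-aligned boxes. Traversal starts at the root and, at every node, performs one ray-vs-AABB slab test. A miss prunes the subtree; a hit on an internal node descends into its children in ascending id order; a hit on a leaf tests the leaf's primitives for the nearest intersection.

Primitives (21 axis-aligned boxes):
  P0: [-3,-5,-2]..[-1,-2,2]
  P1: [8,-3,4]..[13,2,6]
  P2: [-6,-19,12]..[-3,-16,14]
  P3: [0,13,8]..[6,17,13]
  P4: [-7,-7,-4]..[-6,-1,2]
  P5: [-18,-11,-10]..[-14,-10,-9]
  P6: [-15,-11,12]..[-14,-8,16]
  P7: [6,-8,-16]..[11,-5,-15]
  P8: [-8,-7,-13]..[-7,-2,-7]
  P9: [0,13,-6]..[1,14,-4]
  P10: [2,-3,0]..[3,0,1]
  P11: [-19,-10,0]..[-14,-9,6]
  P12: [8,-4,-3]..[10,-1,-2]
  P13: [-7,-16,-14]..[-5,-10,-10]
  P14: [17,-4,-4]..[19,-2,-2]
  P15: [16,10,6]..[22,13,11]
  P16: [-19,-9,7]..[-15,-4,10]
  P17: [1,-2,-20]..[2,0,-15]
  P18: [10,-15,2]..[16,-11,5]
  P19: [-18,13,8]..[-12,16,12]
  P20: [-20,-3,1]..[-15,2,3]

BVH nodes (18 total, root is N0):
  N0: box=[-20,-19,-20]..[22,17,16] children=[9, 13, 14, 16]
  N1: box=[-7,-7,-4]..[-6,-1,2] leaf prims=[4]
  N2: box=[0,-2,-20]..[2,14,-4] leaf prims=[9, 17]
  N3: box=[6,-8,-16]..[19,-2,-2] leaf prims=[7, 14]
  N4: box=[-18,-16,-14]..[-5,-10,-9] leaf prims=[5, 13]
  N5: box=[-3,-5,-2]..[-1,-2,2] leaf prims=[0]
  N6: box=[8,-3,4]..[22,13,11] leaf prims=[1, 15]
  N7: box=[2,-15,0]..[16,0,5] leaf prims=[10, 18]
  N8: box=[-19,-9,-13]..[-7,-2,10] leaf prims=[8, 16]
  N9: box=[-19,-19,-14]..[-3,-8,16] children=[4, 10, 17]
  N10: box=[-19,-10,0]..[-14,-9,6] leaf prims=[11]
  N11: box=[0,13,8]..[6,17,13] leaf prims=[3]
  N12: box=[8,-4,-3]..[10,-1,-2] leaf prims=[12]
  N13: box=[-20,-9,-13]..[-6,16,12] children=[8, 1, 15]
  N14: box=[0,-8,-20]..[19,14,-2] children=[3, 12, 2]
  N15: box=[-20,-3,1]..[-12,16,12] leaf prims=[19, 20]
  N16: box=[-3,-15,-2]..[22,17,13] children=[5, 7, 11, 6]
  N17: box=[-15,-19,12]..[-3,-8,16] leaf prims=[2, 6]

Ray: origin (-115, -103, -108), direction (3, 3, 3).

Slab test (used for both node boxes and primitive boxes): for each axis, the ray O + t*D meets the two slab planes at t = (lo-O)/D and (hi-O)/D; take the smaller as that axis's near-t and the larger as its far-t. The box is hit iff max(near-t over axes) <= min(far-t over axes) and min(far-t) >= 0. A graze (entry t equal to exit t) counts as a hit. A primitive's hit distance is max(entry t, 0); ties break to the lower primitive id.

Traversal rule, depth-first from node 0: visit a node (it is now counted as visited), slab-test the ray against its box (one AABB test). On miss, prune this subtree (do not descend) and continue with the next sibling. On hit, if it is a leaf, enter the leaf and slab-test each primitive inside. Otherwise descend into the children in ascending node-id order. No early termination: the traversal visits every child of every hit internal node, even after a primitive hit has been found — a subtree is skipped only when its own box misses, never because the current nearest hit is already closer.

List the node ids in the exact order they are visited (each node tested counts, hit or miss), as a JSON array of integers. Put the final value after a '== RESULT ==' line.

Walk:
N0 x:[95/3,137/3] y:[28,40] z:[88/3,124/3] -> hit [95/3,40], descend [9, 13, 14, 16]
  N9 x:[32,112/3] y:[28,95/3] z:[94/3,124/3] -> miss, prune
  N13 x:[95/3,109/3] y:[94/3,119/3] z:[95/3,40] -> hit [95/3,109/3], descend [1, 8, 15]
    N1 x:[36,109/3] y:[32,34] z:[104/3,110/3] -> miss, prune
    N8 x:[32,36] y:[94/3,101/3] z:[95/3,118/3] -> hit [32,101/3] leaf, test {P8(miss), P16(miss)}
    N15 x:[95/3,103/3] y:[100/3,119/3] z:[109/3,40] -> miss, prune
  N14 x:[115/3,134/3] y:[95/3,39] z:[88/3,106/3] -> miss, prune
  N16 x:[112/3,137/3] y:[88/3,40] z:[106/3,121/3] -> hit [112/3,40], descend [5, 6, 7, 11]
    N5 x:[112/3,38] y:[98/3,101/3] z:[106/3,110/3] -> miss, prune
    N6 x:[41,137/3] y:[100/3,116/3] z:[112/3,119/3] -> miss, prune
    N7 x:[39,131/3] y:[88/3,103/3] z:[36,113/3] -> miss, prune
    N11 x:[115/3,121/3] y:[116/3,40] z:[116/3,121/3] -> hit [116/3,40] leaf, test {P3@t=116/3}

Summary -> nodes [0, 9, 13, 1, 8, 15, 14, 16, 5, 6, 7, 11]; box-tests=12; leaf-entries=2; first=P3

== RESULT ==
[0, 9, 13, 1, 8, 15, 14, 16, 5, 6, 7, 11]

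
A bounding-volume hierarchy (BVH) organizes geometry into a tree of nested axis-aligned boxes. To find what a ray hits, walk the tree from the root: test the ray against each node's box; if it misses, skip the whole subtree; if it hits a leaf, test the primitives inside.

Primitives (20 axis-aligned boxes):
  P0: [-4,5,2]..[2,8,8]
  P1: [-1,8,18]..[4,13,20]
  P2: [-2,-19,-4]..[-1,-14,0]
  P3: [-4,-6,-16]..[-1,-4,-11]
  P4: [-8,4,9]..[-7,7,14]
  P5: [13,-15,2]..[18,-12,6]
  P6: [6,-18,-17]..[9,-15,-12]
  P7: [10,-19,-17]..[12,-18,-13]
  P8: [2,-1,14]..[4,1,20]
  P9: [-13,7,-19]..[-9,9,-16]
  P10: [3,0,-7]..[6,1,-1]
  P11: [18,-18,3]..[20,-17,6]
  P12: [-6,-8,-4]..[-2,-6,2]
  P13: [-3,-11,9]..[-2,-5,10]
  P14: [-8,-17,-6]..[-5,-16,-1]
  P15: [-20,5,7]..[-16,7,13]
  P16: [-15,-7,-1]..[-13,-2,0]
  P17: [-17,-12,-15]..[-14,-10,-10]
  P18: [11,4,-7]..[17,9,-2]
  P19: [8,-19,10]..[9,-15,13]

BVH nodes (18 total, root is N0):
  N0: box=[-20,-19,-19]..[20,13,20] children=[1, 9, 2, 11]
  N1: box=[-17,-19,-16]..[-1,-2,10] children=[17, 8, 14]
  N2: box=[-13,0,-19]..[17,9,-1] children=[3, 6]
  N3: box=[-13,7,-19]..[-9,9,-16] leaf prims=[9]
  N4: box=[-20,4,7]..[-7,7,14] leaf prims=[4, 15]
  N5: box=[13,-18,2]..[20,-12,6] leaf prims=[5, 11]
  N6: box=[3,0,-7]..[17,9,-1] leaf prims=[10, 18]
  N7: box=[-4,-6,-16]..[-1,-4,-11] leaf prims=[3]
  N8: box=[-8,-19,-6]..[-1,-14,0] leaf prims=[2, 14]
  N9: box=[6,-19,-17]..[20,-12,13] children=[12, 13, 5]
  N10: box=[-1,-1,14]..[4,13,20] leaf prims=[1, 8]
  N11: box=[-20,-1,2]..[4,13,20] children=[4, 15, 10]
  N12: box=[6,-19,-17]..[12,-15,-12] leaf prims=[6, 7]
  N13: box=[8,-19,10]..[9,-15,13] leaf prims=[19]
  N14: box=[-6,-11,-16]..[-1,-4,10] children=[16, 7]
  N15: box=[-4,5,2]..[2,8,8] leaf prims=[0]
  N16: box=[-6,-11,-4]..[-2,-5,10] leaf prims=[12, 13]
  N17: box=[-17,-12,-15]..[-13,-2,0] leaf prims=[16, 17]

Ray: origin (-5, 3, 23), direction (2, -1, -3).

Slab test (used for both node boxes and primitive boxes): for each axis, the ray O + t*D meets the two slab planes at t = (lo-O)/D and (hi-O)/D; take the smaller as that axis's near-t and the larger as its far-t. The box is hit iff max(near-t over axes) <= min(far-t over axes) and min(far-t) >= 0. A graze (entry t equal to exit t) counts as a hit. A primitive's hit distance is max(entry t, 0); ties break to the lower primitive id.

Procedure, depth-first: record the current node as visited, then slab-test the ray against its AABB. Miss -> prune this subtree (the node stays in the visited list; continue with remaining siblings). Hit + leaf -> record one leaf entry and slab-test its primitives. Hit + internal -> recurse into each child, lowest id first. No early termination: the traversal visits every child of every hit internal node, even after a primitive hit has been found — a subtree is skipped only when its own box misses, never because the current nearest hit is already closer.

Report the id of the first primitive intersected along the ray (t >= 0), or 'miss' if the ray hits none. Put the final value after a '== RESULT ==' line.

Walk:
N0 x:[-15/2,25/2] y:[-10,22] z:[1,14] -> hit [1,25/2], descend [1, 2, 9, 11]
  N1 x:[-6,2] y:[5,22] z:[13/3,13] -> miss, prune
  N2 x:[-4,11] y:[-6,3] z:[8,14] -> miss, prune
  N9 x:[11/2,25/2] y:[15,22] z:[10/3,40/3] -> miss, prune
  N11 x:[-15/2,9/2] y:[-10,4] z:[1,7] -> hit [1,4], descend [4, 10, 15]
    N4 x:[-15/2,-1] y:[-4,-1] z:[3,16/3] -> miss, prune
    N10 x:[2,9/2] y:[-10,4] z:[1,3] -> hit [2,3] leaf, test {P1(miss), P8(miss)}
    N15 x:[1/2,7/2] y:[-5,-2] z:[5,7] -> miss, prune

order=[0, 1, 2, 9, 11, 4, 10, 15]  |boxes|=8  |leaves|=1  hit=miss

== RESULT ==
miss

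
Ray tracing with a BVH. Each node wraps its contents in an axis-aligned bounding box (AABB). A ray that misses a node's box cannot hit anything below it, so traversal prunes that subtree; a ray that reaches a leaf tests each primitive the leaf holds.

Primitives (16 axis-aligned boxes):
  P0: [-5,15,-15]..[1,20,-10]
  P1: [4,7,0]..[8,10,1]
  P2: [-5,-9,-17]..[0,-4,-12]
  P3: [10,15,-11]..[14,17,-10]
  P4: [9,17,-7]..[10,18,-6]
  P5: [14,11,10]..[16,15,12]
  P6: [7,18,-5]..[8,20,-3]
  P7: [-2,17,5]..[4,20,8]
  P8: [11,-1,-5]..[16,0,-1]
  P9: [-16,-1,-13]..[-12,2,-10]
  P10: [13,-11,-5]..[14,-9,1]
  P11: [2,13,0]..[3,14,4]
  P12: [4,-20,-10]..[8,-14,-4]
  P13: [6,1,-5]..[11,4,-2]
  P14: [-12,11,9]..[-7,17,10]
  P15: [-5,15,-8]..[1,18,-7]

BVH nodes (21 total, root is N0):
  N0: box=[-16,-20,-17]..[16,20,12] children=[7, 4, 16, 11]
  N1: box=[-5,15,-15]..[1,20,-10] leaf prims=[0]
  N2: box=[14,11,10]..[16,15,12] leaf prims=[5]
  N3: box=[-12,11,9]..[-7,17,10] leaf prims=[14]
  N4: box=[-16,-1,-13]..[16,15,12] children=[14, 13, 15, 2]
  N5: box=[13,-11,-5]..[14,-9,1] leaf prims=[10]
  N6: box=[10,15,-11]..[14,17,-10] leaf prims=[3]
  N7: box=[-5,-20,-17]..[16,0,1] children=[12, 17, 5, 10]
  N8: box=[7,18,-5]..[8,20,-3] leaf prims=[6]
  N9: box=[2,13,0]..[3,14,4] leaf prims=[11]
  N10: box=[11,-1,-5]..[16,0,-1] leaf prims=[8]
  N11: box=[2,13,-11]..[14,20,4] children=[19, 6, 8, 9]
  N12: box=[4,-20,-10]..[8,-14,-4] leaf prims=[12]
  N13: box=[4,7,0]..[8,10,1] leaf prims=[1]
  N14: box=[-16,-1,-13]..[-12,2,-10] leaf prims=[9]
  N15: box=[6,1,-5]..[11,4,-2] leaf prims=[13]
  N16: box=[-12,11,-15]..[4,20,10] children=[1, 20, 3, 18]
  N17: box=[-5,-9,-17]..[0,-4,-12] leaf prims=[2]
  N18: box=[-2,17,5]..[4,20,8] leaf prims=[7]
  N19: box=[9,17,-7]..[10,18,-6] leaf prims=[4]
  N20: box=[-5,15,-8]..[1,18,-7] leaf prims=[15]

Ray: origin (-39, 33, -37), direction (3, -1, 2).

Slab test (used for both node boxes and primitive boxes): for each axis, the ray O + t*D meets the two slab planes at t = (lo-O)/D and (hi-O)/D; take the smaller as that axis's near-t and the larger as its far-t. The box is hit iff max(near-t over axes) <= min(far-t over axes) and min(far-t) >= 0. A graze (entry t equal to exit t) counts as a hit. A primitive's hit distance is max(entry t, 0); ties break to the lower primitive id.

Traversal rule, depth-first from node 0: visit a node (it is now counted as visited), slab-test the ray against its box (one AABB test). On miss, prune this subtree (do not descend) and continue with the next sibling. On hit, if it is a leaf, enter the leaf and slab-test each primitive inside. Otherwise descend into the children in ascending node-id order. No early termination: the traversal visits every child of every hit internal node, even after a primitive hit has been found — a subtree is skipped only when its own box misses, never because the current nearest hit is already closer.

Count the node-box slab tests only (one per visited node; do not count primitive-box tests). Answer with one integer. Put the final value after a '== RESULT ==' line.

Trace the traversal:
N0 x:[23/3,55/3] y:[13,53] z:[10,49/2] -> hit [13,55/3], descend [4, 7, 11, 16]
  N4 x:[23/3,55/3] y:[18,34] z:[12,49/2] -> hit [18,55/3], descend [2, 13, 14, 15]
    N2 x:[53/3,55/3] y:[18,22] z:[47/2,49/2] -> miss, prune
    N13 x:[43/3,47/3] y:[23,26] z:[37/2,19] -> miss, prune
    N14 x:[23/3,9] y:[31,34] z:[12,27/2] -> miss, prune
    N15 x:[15,50/3] y:[29,32] z:[16,35/2] -> miss, prune
  N7 x:[34/3,55/3] y:[33,53] z:[10,19] -> miss, prune
  N11 x:[41/3,53/3] y:[13,20] z:[13,41/2] -> hit [41/3,53/3], descend [6, 8, 9, 19]
    N6 x:[49/3,53/3] y:[16,18] z:[13,27/2] -> miss, prune
    N8 x:[46/3,47/3] y:[13,15] z:[16,17] -> miss, prune
    N9 x:[41/3,14] y:[19,20] z:[37/2,41/2] -> miss, prune
    N19 x:[16,49/3] y:[15,16] z:[15,31/2] -> miss, prune
  N16 x:[9,43/3] y:[13,22] z:[11,47/2] -> hit [13,43/3], descend [1, 3, 18, 20]
    N1 x:[34/3,40/3] y:[13,18] z:[11,27/2] -> hit [13,40/3] leaf, test {P0@t=13}
    N3 x:[9,32/3] y:[16,22] z:[23,47/2] -> miss, prune
    N18 x:[37/3,43/3] y:[13,16] z:[21,45/2] -> miss, prune
    N20 x:[34/3,40/3] y:[15,18] z:[29/2,15] -> miss, prune

17 AABB tests over nodes [0, 4, 2, 13, 14, 15, 7, 11, 6, 8, 9, 19, 16, 1, 3, 18, 20]; 1 leaf entered; closest P0.

== RESULT ==
17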